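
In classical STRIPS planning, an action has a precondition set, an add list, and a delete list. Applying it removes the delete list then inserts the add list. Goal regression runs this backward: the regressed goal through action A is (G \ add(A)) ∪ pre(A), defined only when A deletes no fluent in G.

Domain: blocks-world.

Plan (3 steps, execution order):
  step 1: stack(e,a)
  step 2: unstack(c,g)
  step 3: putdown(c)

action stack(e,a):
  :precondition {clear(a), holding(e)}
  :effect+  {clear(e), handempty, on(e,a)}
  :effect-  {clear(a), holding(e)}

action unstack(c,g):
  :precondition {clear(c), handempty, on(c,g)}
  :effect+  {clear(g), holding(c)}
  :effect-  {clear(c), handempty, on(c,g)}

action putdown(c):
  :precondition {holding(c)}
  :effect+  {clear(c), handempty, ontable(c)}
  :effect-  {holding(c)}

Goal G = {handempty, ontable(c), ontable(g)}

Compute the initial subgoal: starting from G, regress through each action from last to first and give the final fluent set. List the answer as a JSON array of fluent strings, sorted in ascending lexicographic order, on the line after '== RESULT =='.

Regress step by step:
  through step 3 (putdown(c)): drop {handempty, ontable(c)}, keep {ontable(g)}, require {holding(c)}
    → {holding(c), ontable(g)}
  through step 2 (unstack(c,g)): drop {holding(c)}, keep {ontable(g)}, require {clear(c), handempty, on(c,g)}
    → {clear(c), handempty, on(c,g), ontable(g)}
  through step 1 (stack(e,a)): drop {handempty}, keep {clear(c), on(c,g), ontable(g)}, require {clear(a), holding(e)}
    → {clear(a), clear(c), holding(e), on(c,g), ontable(g)}

== RESULT ==
["clear(a)", "clear(c)", "holding(e)", "on(c,g)", "ontable(g)"]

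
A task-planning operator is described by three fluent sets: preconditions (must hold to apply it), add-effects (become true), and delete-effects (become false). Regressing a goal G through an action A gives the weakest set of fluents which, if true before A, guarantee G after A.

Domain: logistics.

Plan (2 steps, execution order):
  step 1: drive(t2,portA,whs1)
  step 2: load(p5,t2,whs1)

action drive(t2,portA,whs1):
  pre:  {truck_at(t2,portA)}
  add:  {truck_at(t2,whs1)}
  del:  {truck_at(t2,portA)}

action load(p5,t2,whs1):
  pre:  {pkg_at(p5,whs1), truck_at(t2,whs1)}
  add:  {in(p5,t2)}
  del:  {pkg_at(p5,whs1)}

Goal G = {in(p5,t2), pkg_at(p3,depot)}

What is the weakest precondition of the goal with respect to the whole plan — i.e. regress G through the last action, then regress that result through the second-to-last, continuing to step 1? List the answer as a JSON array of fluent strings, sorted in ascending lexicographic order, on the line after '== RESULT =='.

Work backward from the goal:
  through step 2 (load(p5,t2,whs1)): drop {in(p5,t2)}, keep {pkg_at(p3,depot)}, require {pkg_at(p5,whs1), truck_at(t2,whs1)}
    → {pkg_at(p3,depot), pkg_at(p5,whs1), truck_at(t2,whs1)}
  through step 1 (drive(t2,portA,whs1)): drop {truck_at(t2,whs1)}, keep {pkg_at(p3,depot), pkg_at(p5,whs1)}, require {truck_at(t2,portA)}
    → {pkg_at(p3,depot), pkg_at(p5,whs1), truck_at(t2,portA)}

== RESULT ==
["pkg_at(p3,depot)", "pkg_at(p5,whs1)", "truck_at(t2,portA)"]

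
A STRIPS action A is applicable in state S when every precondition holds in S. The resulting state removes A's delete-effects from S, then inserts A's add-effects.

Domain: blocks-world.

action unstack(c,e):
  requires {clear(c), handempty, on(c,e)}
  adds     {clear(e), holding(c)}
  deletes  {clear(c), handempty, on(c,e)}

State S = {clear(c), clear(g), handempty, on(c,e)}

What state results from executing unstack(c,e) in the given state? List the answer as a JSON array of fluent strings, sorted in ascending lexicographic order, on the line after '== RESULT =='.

Compute (S \ del) ∪ add:
  pre ⊆ S: {clear(c), handempty, on(c,e)} ⊆ S  — applicable
  S \ del = {clear(g)}
  ∪ add   = {clear(e), clear(g), holding(c)}

== RESULT ==
["clear(e)", "clear(g)", "holding(c)"]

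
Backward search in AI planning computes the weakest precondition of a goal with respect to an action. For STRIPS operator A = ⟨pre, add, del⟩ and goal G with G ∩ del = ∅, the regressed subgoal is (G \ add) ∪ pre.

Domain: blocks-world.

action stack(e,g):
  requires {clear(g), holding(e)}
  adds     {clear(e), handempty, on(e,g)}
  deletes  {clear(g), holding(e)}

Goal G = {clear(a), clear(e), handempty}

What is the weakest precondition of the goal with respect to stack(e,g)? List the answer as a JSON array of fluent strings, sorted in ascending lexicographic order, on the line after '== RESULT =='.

Regress:
  G ∩ del = {}  (empty — regression defined)
  G \ add = {clear(a), clear(e), handempty} \ {clear(e), handempty, on(e,g)} = {clear(a)}
  ∪ pre   = {clear(a)} ∪ {clear(g), holding(e)}
          = {clear(a), clear(g), holding(e)}

== RESULT ==
["clear(a)", "clear(g)", "holding(e)"]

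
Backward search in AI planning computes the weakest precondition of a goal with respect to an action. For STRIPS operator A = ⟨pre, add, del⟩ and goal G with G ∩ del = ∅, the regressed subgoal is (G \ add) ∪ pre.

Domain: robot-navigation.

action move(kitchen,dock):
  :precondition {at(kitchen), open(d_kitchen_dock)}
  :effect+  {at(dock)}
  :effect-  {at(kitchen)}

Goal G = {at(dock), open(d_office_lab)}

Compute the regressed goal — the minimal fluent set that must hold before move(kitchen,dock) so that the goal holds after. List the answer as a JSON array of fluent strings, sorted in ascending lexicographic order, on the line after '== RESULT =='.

Regress:
  G ∩ del = {}  (empty — regression defined)
  G \ add = {at(dock), open(d_office_lab)} \ {at(dock)} = {open(d_office_lab)}
  ∪ pre   = {open(d_office_lab)} ∪ {at(kitchen), open(d_kitchen_dock)}
          = {at(kitchen), open(d_kitchen_dock), open(d_office_lab)}

== RESULT ==
["at(kitchen)", "open(d_kitchen_dock)", "open(d_office_lab)"]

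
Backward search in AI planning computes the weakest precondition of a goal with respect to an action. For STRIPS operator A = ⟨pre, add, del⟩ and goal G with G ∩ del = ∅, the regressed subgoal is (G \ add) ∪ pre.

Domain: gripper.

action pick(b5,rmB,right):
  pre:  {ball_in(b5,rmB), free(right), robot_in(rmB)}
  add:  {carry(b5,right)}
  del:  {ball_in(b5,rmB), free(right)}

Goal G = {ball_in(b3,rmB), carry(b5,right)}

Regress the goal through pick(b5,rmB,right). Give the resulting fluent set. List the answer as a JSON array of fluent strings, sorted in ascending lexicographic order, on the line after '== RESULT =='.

Regress:
  G ∩ del = {}  (empty — regression defined)
  G \ add = {ball_in(b3,rmB), carry(b5,right)} \ {carry(b5,right)} = {ball_in(b3,rmB)}
  ∪ pre   = {ball_in(b3,rmB)} ∪ {ball_in(b5,rmB), free(right), robot_in(rmB)}
          = {ball_in(b3,rmB), ball_in(b5,rmB), free(right), robot_in(rmB)}

== RESULT ==
["ball_in(b3,rmB)", "ball_in(b5,rmB)", "free(right)", "robot_in(rmB)"]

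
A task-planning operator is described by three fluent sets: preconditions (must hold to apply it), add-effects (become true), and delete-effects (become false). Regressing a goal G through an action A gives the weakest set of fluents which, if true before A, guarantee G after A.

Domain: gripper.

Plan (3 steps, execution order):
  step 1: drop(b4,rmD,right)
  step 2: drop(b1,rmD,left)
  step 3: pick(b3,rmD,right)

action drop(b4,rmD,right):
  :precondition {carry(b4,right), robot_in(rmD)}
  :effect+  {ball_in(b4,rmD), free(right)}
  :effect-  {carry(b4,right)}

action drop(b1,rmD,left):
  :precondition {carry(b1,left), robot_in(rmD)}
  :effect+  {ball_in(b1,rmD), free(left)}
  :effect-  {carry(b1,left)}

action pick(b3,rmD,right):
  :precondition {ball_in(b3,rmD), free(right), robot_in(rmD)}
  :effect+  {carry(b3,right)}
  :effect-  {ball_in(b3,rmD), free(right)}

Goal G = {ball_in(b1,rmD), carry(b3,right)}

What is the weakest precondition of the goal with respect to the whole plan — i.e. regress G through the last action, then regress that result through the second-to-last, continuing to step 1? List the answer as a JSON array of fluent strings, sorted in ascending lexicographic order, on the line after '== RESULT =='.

Regress step by step:
  through step 3 (pick(b3,rmD,right)): drop {carry(b3,right)}, keep {ball_in(b1,rmD)}, require {ball_in(b3,rmD), free(right), robot_in(rmD)}
    → {ball_in(b1,rmD), ball_in(b3,rmD), free(right), robot_in(rmD)}
  through step 2 (drop(b1,rmD,left)): drop {ball_in(b1,rmD)}, keep {ball_in(b3,rmD), free(right), robot_in(rmD)}, require {carry(b1,left), robot_in(rmD)}
    → {ball_in(b3,rmD), carry(b1,left), free(right), robot_in(rmD)}
  through step 1 (drop(b4,rmD,right)): drop {free(right)}, keep {ball_in(b3,rmD), carry(b1,left), robot_in(rmD)}, require {carry(b4,right), robot_in(rmD)}
    → {ball_in(b3,rmD), carry(b1,left), carry(b4,right), robot_in(rmD)}

== RESULT ==
["ball_in(b3,rmD)", "carry(b1,left)", "carry(b4,right)", "robot_in(rmD)"]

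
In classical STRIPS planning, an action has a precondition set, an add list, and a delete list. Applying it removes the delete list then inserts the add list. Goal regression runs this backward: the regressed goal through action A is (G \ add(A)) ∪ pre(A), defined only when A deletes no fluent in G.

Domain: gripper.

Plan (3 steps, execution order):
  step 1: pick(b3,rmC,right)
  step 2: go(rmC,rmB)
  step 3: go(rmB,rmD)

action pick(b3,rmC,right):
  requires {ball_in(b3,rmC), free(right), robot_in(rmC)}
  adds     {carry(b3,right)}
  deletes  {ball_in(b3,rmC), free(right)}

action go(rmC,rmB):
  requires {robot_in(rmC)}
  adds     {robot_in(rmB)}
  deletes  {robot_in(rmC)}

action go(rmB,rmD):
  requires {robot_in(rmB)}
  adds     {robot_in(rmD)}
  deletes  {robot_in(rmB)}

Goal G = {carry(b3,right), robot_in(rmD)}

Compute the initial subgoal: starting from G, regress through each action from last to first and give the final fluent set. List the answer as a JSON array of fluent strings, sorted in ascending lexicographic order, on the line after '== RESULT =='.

Regress step by step:
  through step 3 (go(rmB,rmD)): drop {robot_in(rmD)}, keep {carry(b3,right)}, require {robot_in(rmB)}
    → {carry(b3,right), robot_in(rmB)}
  through step 2 (go(rmC,rmB)): drop {robot_in(rmB)}, keep {carry(b3,right)}, require {robot_in(rmC)}
    → {carry(b3,right), robot_in(rmC)}
  through step 1 (pick(b3,rmC,right)): drop {carry(b3,right)}, keep {robot_in(rmC)}, require {ball_in(b3,rmC), free(right), robot_in(rmC)}
    → {ball_in(b3,rmC), free(right), robot_in(rmC)}

== RESULT ==
["ball_in(b3,rmC)", "free(right)", "robot_in(rmC)"]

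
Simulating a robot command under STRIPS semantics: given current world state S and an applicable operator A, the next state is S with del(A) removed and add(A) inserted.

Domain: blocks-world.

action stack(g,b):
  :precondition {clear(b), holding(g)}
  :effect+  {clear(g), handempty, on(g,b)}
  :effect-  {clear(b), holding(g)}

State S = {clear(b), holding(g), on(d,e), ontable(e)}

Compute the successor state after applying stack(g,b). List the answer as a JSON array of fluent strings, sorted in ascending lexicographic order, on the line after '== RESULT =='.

Compute (S \ del) ∪ add:
  pre ⊆ S: {clear(b), holding(g)} ⊆ S  — applicable
  S \ del = {on(d,e), ontable(e)}
  ∪ add   = {clear(g), handempty, on(d,e), on(g,b), ontable(e)}

== RESULT ==
["clear(g)", "handempty", "on(d,e)", "on(g,b)", "ontable(e)"]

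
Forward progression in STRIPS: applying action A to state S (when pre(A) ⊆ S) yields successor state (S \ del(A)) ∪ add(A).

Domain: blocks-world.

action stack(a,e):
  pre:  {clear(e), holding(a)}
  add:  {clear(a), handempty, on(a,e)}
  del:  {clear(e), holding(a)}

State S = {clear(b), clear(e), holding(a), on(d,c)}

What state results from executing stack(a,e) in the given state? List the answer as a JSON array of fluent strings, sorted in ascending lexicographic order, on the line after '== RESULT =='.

Progress:
  pre ⊆ S: {clear(e), holding(a)} ⊆ S  — applicable
  S \ del = {clear(b), on(d,c)}
  ∪ add   = {clear(a), clear(b), handempty, on(a,e), on(d,c)}

== RESULT ==
["clear(a)", "clear(b)", "handempty", "on(a,e)", "on(d,c)"]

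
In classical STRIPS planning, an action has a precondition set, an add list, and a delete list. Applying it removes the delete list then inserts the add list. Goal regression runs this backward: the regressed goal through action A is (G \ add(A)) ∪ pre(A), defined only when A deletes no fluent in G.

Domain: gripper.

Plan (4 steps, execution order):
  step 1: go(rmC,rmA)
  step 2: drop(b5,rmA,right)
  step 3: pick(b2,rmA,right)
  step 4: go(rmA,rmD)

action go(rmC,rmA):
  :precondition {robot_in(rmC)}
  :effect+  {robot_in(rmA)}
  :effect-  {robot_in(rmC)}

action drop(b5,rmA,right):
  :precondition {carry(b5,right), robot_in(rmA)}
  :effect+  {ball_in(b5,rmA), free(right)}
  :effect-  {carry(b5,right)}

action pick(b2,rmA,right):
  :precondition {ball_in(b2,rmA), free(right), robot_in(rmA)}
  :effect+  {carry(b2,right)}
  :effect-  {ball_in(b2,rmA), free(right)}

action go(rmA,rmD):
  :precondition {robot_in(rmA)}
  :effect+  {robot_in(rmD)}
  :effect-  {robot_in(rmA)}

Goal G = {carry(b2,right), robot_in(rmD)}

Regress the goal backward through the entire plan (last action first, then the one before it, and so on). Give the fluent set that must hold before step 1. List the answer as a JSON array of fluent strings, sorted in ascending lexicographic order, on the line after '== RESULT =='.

Work backward from the goal:
  through step 4 (go(rmA,rmD)): drop {robot_in(rmD)}, keep {carry(b2,right)}, require {robot_in(rmA)}
    → {carry(b2,right), robot_in(rmA)}
  through step 3 (pick(b2,rmA,right)): drop {carry(b2,right)}, keep {robot_in(rmA)}, require {ball_in(b2,rmA), free(right), robot_in(rmA)}
    → {ball_in(b2,rmA), free(right), robot_in(rmA)}
  through step 2 (drop(b5,rmA,right)): drop {free(right)}, keep {ball_in(b2,rmA), robot_in(rmA)}, require {carry(b5,right), robot_in(rmA)}
    → {ball_in(b2,rmA), carry(b5,right), robot_in(rmA)}
  through step 1 (go(rmC,rmA)): drop {robot_in(rmA)}, keep {ball_in(b2,rmA), carry(b5,right)}, require {robot_in(rmC)}
    → {ball_in(b2,rmA), carry(b5,right), robot_in(rmC)}

== RESULT ==
["ball_in(b2,rmA)", "carry(b5,right)", "robot_in(rmC)"]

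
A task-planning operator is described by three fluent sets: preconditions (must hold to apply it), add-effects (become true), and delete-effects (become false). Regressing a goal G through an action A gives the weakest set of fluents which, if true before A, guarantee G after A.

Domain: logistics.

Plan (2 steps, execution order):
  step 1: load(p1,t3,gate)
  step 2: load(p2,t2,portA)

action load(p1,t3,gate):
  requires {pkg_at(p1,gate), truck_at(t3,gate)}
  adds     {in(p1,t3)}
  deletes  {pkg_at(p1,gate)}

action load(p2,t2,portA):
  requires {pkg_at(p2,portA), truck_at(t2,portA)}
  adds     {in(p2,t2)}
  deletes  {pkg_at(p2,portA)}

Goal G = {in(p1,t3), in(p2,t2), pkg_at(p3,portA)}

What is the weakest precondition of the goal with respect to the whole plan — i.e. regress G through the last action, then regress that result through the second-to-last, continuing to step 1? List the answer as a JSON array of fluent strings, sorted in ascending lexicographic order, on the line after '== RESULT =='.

Work backward from the goal:
  through step 2 (load(p2,t2,portA)): drop {in(p2,t2)}, keep {in(p1,t3), pkg_at(p3,portA)}, require {pkg_at(p2,portA), truck_at(t2,portA)}
    → {in(p1,t3), pkg_at(p2,portA), pkg_at(p3,portA), truck_at(t2,portA)}
  through step 1 (load(p1,t3,gate)): drop {in(p1,t3)}, keep {pkg_at(p2,portA), pkg_at(p3,portA), truck_at(t2,portA)}, require {pkg_at(p1,gate), truck_at(t3,gate)}
    → {pkg_at(p1,gate), pkg_at(p2,portA), pkg_at(p3,portA), truck_at(t2,portA), truck_at(t3,gate)}

== RESULT ==
["pkg_at(p1,gate)", "pkg_at(p2,portA)", "pkg_at(p3,portA)", "truck_at(t2,portA)", "truck_at(t3,gate)"]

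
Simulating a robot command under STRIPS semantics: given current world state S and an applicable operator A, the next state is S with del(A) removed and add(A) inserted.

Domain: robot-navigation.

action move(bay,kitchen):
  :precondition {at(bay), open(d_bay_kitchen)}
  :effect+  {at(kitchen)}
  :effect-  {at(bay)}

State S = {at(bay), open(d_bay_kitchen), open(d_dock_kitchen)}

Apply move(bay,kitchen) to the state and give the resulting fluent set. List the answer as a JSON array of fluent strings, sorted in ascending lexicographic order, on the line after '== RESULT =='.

Progress:
  pre ⊆ S: {at(bay), open(d_bay_kitchen)} ⊆ S  — applicable
  S \ del = {open(d_bay_kitchen), open(d_dock_kitchen)}
  ∪ add   = {at(kitchen), open(d_bay_kitchen), open(d_dock_kitchen)}

== RESULT ==
["at(kitchen)", "open(d_bay_kitchen)", "open(d_dock_kitchen)"]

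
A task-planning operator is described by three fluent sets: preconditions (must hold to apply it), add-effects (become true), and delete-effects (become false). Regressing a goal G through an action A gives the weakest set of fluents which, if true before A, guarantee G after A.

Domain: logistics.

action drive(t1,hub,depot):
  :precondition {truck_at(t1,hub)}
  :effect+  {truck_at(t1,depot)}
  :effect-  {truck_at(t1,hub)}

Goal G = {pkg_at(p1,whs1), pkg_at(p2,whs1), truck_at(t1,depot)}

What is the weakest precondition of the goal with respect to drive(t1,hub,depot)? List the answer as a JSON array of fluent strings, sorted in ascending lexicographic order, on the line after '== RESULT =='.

Compute (G \ add) ∪ pre:
  G ∩ del = {}  (empty — regression defined)
  G \ add = {pkg_at(p1,whs1), pkg_at(p2,whs1), truck_at(t1,depot)} \ {truck_at(t1,depot)} = {pkg_at(p1,whs1), pkg_at(p2,whs1)}
  ∪ pre   = {pkg_at(p1,whs1), pkg_at(p2,whs1)} ∪ {truck_at(t1,hub)}
          = {pkg_at(p1,whs1), pkg_at(p2,whs1), truck_at(t1,hub)}

== RESULT ==
["pkg_at(p1,whs1)", "pkg_at(p2,whs1)", "truck_at(t1,hub)"]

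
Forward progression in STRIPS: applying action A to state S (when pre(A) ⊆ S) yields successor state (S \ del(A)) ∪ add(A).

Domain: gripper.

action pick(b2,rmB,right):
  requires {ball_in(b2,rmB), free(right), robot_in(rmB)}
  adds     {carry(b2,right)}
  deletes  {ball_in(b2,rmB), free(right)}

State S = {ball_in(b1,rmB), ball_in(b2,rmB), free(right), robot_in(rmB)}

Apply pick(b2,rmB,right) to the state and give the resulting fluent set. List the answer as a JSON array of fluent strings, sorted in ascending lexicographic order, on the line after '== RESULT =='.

Progress:
  pre ⊆ S: {ball_in(b2,rmB), free(right), robot_in(rmB)} ⊆ S  — applicable
  S \ del = {ball_in(b1,rmB), robot_in(rmB)}
  ∪ add   = {ball_in(b1,rmB), carry(b2,right), robot_in(rmB)}

== RESULT ==
["ball_in(b1,rmB)", "carry(b2,right)", "robot_in(rmB)"]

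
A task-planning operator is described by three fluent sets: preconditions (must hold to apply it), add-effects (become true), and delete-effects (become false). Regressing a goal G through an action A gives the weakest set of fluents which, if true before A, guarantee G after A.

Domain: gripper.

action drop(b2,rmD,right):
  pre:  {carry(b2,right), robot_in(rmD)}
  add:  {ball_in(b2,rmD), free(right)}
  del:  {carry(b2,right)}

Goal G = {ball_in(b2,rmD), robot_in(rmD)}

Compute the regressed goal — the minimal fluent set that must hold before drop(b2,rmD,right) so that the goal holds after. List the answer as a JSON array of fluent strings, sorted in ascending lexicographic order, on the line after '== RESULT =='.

Compute (G \ add) ∪ pre:
  G ∩ del = {}  (empty — regression defined)
  G \ add = {ball_in(b2,rmD), robot_in(rmD)} \ {ball_in(b2,rmD), free(right)} = {robot_in(rmD)}
  ∪ pre   = {robot_in(rmD)} ∪ {carry(b2,right), robot_in(rmD)}
          = {carry(b2,right), robot_in(rmD)}

== RESULT ==
["carry(b2,right)", "robot_in(rmD)"]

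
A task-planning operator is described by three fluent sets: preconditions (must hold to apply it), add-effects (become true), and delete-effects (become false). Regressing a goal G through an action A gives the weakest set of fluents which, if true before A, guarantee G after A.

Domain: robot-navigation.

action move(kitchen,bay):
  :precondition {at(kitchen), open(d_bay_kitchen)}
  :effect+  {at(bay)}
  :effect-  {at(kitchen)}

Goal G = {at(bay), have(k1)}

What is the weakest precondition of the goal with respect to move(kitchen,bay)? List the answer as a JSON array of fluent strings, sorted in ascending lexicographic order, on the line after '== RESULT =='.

Compute (G \ add) ∪ pre:
  G ∩ del = {}  (empty — regression defined)
  G \ add = {at(bay), have(k1)} \ {at(bay)} = {have(k1)}
  ∪ pre   = {have(k1)} ∪ {at(kitchen), open(d_bay_kitchen)}
          = {at(kitchen), have(k1), open(d_bay_kitchen)}

== RESULT ==
["at(kitchen)", "have(k1)", "open(d_bay_kitchen)"]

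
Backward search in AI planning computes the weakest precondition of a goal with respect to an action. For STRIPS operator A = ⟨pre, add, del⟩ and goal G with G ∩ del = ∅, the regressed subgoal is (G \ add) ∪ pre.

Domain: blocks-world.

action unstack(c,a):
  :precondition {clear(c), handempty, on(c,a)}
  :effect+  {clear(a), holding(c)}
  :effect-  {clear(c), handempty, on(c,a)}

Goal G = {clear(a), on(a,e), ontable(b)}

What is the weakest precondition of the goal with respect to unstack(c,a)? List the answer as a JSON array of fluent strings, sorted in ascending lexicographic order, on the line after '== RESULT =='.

Regress:
  G ∩ del = {}  (empty — regression defined)
  G \ add = {clear(a), on(a,e), ontable(b)} \ {clear(a), holding(c)} = {on(a,e), ontable(b)}
  ∪ pre   = {on(a,e), ontable(b)} ∪ {clear(c), handempty, on(c,a)}
          = {clear(c), handempty, on(a,e), on(c,a), ontable(b)}

== RESULT ==
["clear(c)", "handempty", "on(a,e)", "on(c,a)", "ontable(b)"]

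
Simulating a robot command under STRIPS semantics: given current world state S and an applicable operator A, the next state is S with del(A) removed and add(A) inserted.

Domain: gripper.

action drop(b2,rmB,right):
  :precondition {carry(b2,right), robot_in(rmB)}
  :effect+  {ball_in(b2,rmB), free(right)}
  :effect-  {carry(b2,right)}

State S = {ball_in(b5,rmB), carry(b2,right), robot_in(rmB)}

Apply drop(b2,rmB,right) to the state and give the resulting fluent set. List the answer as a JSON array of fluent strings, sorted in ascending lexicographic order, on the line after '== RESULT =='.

Compute (S \ del) ∪ add:
  pre ⊆ S: {carry(b2,right), robot_in(rmB)} ⊆ S  — applicable
  S \ del = {ball_in(b5,rmB), robot_in(rmB)}
  ∪ add   = {ball_in(b2,rmB), ball_in(b5,rmB), free(right), robot_in(rmB)}

== RESULT ==
["ball_in(b2,rmB)", "ball_in(b5,rmB)", "free(right)", "robot_in(rmB)"]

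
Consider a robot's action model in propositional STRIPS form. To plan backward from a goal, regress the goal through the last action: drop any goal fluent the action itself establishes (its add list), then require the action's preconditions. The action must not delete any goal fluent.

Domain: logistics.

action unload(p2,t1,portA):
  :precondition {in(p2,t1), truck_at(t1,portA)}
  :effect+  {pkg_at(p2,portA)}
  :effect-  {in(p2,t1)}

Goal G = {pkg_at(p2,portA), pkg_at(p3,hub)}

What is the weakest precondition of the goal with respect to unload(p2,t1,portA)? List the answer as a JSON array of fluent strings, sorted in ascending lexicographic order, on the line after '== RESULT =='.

Compute (G \ add) ∪ pre:
  G ∩ del = {}  (empty — regression defined)
  G \ add = {pkg_at(p2,portA), pkg_at(p3,hub)} \ {pkg_at(p2,portA)} = {pkg_at(p3,hub)}
  ∪ pre   = {pkg_at(p3,hub)} ∪ {in(p2,t1), truck_at(t1,portA)}
          = {in(p2,t1), pkg_at(p3,hub), truck_at(t1,portA)}

== RESULT ==
["in(p2,t1)", "pkg_at(p3,hub)", "truck_at(t1,portA)"]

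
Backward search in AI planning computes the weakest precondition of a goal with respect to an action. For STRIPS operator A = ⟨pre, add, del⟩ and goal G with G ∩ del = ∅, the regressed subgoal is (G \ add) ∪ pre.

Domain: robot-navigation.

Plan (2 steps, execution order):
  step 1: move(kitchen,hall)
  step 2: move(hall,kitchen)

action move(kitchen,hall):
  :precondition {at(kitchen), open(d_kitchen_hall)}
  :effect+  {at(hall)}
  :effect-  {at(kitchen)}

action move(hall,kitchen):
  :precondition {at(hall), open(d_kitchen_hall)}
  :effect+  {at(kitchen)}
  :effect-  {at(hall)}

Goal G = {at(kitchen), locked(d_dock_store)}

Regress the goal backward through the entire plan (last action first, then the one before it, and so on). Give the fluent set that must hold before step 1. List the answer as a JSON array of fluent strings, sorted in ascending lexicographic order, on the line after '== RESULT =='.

Work backward from the goal:
  through step 2 (move(hall,kitchen)): drop {at(kitchen)}, keep {locked(d_dock_store)}, require {at(hall), open(d_kitchen_hall)}
    → {at(hall), locked(d_dock_store), open(d_kitchen_hall)}
  through step 1 (move(kitchen,hall)): drop {at(hall)}, keep {locked(d_dock_store), open(d_kitchen_hall)}, require {at(kitchen), open(d_kitchen_hall)}
    → {at(kitchen), locked(d_dock_store), open(d_kitchen_hall)}

== RESULT ==
["at(kitchen)", "locked(d_dock_store)", "open(d_kitchen_hall)"]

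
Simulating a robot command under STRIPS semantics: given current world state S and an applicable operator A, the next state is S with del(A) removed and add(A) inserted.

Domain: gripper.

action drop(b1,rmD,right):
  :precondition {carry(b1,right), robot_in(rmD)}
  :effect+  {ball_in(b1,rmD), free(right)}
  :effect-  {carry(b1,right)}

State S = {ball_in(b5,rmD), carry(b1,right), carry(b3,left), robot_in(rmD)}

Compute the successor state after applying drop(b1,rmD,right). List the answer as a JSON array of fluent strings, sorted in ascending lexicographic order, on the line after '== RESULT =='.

Compute (S \ del) ∪ add:
  pre ⊆ S: {carry(b1,right), robot_in(rmD)} ⊆ S  — applicable
  S \ del = {ball_in(b5,rmD), carry(b3,left), robot_in(rmD)}
  ∪ add   = {ball_in(b1,rmD), ball_in(b5,rmD), carry(b3,left), free(right), robot_in(rmD)}

== RESULT ==
["ball_in(b1,rmD)", "ball_in(b5,rmD)", "carry(b3,left)", "free(right)", "robot_in(rmD)"]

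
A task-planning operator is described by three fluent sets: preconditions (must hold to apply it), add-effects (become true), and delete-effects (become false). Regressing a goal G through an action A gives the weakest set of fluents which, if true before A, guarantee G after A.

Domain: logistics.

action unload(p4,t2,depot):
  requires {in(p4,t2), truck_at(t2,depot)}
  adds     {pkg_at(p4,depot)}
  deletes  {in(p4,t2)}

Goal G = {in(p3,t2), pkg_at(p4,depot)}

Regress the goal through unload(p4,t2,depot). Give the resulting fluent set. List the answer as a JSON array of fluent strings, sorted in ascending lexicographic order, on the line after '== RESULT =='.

Compute (G \ add) ∪ pre:
  G ∩ del = {}  (empty — regression defined)
  G \ add = {in(p3,t2), pkg_at(p4,depot)} \ {pkg_at(p4,depot)} = {in(p3,t2)}
  ∪ pre   = {in(p3,t2)} ∪ {in(p4,t2), truck_at(t2,depot)}
          = {in(p3,t2), in(p4,t2), truck_at(t2,depot)}

== RESULT ==
["in(p3,t2)", "in(p4,t2)", "truck_at(t2,depot)"]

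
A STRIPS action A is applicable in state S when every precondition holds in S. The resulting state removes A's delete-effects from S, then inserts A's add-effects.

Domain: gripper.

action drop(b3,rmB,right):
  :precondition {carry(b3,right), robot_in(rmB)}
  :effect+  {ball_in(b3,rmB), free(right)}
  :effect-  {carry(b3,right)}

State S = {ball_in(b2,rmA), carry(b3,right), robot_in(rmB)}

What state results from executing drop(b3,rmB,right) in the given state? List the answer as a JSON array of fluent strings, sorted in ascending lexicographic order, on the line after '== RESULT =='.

Progress:
  pre ⊆ S: {carry(b3,right), robot_in(rmB)} ⊆ S  — applicable
  S \ del = {ball_in(b2,rmA), robot_in(rmB)}
  ∪ add   = {ball_in(b2,rmA), ball_in(b3,rmB), free(right), robot_in(rmB)}

== RESULT ==
["ball_in(b2,rmA)", "ball_in(b3,rmB)", "free(right)", "robot_in(rmB)"]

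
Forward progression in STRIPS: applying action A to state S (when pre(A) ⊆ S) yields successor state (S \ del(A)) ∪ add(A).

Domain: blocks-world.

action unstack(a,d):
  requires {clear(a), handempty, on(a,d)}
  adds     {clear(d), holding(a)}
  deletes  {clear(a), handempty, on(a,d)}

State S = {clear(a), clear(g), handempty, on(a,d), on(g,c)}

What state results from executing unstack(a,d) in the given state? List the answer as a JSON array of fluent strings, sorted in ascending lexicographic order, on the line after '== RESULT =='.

Compute (S \ del) ∪ add:
  pre ⊆ S: {clear(a), handempty, on(a,d)} ⊆ S  — applicable
  S \ del = {clear(g), on(g,c)}
  ∪ add   = {clear(d), clear(g), holding(a), on(g,c)}

== RESULT ==
["clear(d)", "clear(g)", "holding(a)", "on(g,c)"]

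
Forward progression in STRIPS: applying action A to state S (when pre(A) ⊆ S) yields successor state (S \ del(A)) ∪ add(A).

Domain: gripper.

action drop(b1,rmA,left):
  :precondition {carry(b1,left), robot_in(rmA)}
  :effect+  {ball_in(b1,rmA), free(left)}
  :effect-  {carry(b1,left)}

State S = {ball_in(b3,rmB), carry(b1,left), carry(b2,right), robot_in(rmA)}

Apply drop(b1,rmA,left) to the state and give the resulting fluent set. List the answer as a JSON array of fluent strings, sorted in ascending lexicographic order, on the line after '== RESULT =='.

Compute (S \ del) ∪ add:
  pre ⊆ S: {carry(b1,left), robot_in(rmA)} ⊆ S  — applicable
  S \ del = {ball_in(b3,rmB), carry(b2,right), robot_in(rmA)}
  ∪ add   = {ball_in(b1,rmA), ball_in(b3,rmB), carry(b2,right), free(left), robot_in(rmA)}

== RESULT ==
["ball_in(b1,rmA)", "ball_in(b3,rmB)", "carry(b2,right)", "free(left)", "robot_in(rmA)"]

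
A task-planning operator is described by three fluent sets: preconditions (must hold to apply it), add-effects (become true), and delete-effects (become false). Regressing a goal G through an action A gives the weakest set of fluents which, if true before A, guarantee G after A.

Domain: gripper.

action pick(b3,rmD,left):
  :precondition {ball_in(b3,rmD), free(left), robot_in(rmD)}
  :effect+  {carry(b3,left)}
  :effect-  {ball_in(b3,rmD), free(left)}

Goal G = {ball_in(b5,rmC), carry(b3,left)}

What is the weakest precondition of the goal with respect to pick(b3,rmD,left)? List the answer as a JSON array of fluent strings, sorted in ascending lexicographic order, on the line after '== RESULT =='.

Compute (G \ add) ∪ pre:
  G ∩ del = {}  (empty — regression defined)
  G \ add = {ball_in(b5,rmC), carry(b3,left)} \ {carry(b3,left)} = {ball_in(b5,rmC)}
  ∪ pre   = {ball_in(b5,rmC)} ∪ {ball_in(b3,rmD), free(left), robot_in(rmD)}
          = {ball_in(b3,rmD), ball_in(b5,rmC), free(left), robot_in(rmD)}

== RESULT ==
["ball_in(b3,rmD)", "ball_in(b5,rmC)", "free(left)", "robot_in(rmD)"]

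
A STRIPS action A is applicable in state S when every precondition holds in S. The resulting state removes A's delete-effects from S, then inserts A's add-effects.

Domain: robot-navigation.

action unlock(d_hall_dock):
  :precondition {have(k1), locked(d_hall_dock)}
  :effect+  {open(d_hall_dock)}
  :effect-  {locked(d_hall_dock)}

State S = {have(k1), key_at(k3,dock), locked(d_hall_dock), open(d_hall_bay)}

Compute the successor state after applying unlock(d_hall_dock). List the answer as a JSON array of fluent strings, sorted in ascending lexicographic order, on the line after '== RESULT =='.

Compute (S \ del) ∪ add:
  pre ⊆ S: {have(k1), locked(d_hall_dock)} ⊆ S  — applicable
  S \ del = {have(k1), key_at(k3,dock), open(d_hall_bay)}
  ∪ add   = {have(k1), key_at(k3,dock), open(d_hall_bay), open(d_hall_dock)}

== RESULT ==
["have(k1)", "key_at(k3,dock)", "open(d_hall_bay)", "open(d_hall_dock)"]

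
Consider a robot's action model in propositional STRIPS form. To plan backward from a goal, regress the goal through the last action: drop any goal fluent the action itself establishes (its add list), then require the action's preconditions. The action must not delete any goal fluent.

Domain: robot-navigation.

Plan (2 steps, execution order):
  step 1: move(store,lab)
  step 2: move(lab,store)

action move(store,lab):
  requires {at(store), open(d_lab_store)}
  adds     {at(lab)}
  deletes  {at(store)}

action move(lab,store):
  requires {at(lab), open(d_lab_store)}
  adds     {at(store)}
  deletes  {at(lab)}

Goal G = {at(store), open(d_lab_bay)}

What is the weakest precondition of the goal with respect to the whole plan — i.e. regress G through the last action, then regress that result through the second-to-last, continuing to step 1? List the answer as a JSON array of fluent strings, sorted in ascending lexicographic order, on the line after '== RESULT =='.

Work backward from the goal:
  through step 2 (move(lab,store)): drop {at(store)}, keep {open(d_lab_bay)}, require {at(lab), open(d_lab_store)}
    → {at(lab), open(d_lab_bay), open(d_lab_store)}
  through step 1 (move(store,lab)): drop {at(lab)}, keep {open(d_lab_bay), open(d_lab_store)}, require {at(store), open(d_lab_store)}
    → {at(store), open(d_lab_bay), open(d_lab_store)}

== RESULT ==
["at(store)", "open(d_lab_bay)", "open(d_lab_store)"]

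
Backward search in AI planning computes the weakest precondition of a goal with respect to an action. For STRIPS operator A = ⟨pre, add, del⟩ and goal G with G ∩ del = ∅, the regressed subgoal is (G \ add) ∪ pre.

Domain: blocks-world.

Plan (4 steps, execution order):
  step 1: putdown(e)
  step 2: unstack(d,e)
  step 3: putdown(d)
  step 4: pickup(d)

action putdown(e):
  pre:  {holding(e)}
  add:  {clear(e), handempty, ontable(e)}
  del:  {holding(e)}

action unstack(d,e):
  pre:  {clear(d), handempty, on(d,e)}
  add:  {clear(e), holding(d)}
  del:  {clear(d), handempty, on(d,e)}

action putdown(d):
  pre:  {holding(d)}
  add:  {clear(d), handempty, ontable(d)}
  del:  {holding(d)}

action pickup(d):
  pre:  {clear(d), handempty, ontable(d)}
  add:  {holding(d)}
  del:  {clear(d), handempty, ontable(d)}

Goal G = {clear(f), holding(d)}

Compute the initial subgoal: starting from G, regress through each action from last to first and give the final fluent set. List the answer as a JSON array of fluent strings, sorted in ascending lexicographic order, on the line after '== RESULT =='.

Regress step by step:
  through step 4 (pickup(d)): drop {holding(d)}, keep {clear(f)}, require {clear(d), handempty, ontable(d)}
    → {clear(d), clear(f), handempty, ontable(d)}
  through step 3 (putdown(d)): drop {clear(d), handempty, ontable(d)}, keep {clear(f)}, require {holding(d)}
    → {clear(f), holding(d)}
  through step 2 (unstack(d,e)): drop {holding(d)}, keep {clear(f)}, require {clear(d), handempty, on(d,e)}
    → {clear(d), clear(f), handempty, on(d,e)}
  through step 1 (putdown(e)): drop {handempty}, keep {clear(d), clear(f), on(d,e)}, require {holding(e)}
    → {clear(d), clear(f), holding(e), on(d,e)}

== RESULT ==
["clear(d)", "clear(f)", "holding(e)", "on(d,e)"]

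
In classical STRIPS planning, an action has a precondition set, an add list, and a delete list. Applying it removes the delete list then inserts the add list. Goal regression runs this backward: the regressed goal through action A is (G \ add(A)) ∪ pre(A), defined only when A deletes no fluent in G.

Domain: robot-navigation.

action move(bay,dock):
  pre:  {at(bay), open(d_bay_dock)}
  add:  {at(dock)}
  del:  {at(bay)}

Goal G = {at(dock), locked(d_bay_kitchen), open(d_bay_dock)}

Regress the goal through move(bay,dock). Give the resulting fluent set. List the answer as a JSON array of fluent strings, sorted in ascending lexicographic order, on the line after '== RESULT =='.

Compute (G \ add) ∪ pre:
  G ∩ del = {}  (empty — regression defined)
  G \ add = {at(dock), locked(d_bay_kitchen), open(d_bay_dock)} \ {at(dock)} = {locked(d_bay_kitchen), open(d_bay_dock)}
  ∪ pre   = {locked(d_bay_kitchen), open(d_bay_dock)} ∪ {at(bay), open(d_bay_dock)}
          = {at(bay), locked(d_bay_kitchen), open(d_bay_dock)}

== RESULT ==
["at(bay)", "locked(d_bay_kitchen)", "open(d_bay_dock)"]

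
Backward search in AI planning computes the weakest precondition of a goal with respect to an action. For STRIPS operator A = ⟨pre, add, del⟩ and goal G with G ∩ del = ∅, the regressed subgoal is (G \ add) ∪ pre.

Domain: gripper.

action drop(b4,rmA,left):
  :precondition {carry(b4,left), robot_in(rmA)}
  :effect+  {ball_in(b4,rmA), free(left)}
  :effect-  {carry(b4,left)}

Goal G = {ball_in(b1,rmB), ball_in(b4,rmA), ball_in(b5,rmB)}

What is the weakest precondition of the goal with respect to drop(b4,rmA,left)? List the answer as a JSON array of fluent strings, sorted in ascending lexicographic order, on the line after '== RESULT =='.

Compute (G \ add) ∪ pre:
  G ∩ del = {}  (empty — regression defined)
  G \ add = {ball_in(b1,rmB), ball_in(b4,rmA), ball_in(b5,rmB)} \ {ball_in(b4,rmA), free(left)} = {ball_in(b1,rmB), ball_in(b5,rmB)}
  ∪ pre   = {ball_in(b1,rmB), ball_in(b5,rmB)} ∪ {carry(b4,left), robot_in(rmA)}
          = {ball_in(b1,rmB), ball_in(b5,rmB), carry(b4,left), robot_in(rmA)}

== RESULT ==
["ball_in(b1,rmB)", "ball_in(b5,rmB)", "carry(b4,left)", "robot_in(rmA)"]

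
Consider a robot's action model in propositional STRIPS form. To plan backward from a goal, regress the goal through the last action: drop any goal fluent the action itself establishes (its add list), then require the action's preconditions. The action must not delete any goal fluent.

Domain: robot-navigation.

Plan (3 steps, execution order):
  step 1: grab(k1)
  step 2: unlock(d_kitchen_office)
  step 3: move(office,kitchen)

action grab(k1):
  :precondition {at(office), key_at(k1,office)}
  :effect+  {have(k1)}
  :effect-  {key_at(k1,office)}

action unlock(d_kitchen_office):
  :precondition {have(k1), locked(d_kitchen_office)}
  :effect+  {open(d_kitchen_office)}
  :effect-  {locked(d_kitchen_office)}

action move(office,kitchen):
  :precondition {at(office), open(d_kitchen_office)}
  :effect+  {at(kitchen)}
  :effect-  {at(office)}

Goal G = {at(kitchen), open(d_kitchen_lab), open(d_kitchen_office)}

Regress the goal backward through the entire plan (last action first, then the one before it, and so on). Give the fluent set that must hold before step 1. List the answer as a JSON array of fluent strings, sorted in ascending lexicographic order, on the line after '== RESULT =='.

Regress step by step:
  through step 3 (move(office,kitchen)): drop {at(kitchen)}, keep {open(d_kitchen_lab), open(d_kitchen_office)}, require {at(office), open(d_kitchen_office)}
    → {at(office), open(d_kitchen_lab), open(d_kitchen_office)}
  through step 2 (unlock(d_kitchen_office)): drop {open(d_kitchen_office)}, keep {at(office), open(d_kitchen_lab)}, require {have(k1), locked(d_kitchen_office)}
    → {at(office), have(k1), locked(d_kitchen_office), open(d_kitchen_lab)}
  through step 1 (grab(k1)): drop {have(k1)}, keep {at(office), locked(d_kitchen_office), open(d_kitchen_lab)}, require {at(office), key_at(k1,office)}
    → {at(office), key_at(k1,office), locked(d_kitchen_office), open(d_kitchen_lab)}

== RESULT ==
["at(office)", "key_at(k1,office)", "locked(d_kitchen_office)", "open(d_kitchen_lab)"]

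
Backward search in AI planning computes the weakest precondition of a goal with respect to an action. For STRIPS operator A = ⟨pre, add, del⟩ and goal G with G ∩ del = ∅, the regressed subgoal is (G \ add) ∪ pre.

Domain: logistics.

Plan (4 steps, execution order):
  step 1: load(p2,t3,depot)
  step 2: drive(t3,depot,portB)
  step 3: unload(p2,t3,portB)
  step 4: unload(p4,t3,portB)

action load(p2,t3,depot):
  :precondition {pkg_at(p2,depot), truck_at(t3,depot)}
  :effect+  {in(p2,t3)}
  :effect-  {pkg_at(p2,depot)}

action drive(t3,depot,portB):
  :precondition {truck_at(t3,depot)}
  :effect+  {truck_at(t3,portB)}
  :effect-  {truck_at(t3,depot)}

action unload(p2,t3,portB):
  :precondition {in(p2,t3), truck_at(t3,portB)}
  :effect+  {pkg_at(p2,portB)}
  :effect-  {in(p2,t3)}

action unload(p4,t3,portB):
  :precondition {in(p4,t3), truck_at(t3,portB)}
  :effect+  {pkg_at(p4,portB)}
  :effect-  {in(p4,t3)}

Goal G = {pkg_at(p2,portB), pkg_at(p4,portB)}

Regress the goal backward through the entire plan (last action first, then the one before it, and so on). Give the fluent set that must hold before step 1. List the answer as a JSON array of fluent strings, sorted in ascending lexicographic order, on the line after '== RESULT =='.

Regress step by step:
  through step 4 (unload(p4,t3,portB)): drop {pkg_at(p4,portB)}, keep {pkg_at(p2,portB)}, require {in(p4,t3), truck_at(t3,portB)}
    → {in(p4,t3), pkg_at(p2,portB), truck_at(t3,portB)}
  through step 3 (unload(p2,t3,portB)): drop {pkg_at(p2,portB)}, keep {in(p4,t3), truck_at(t3,portB)}, require {in(p2,t3), truck_at(t3,portB)}
    → {in(p2,t3), in(p4,t3), truck_at(t3,portB)}
  through step 2 (drive(t3,depot,portB)): drop {truck_at(t3,portB)}, keep {in(p2,t3), in(p4,t3)}, require {truck_at(t3,depot)}
    → {in(p2,t3), in(p4,t3), truck_at(t3,depot)}
  through step 1 (load(p2,t3,depot)): drop {in(p2,t3)}, keep {in(p4,t3), truck_at(t3,depot)}, require {pkg_at(p2,depot), truck_at(t3,depot)}
    → {in(p4,t3), pkg_at(p2,depot), truck_at(t3,depot)}

== RESULT ==
["in(p4,t3)", "pkg_at(p2,depot)", "truck_at(t3,depot)"]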